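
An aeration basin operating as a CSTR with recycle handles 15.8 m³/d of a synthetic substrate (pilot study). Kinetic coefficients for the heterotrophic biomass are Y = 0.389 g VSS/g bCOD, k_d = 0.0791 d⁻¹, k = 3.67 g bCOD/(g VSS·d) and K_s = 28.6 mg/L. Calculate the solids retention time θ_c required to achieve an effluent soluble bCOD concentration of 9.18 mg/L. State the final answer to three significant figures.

θ_c ≈ 3.73 d

At the target effluent, Y k S/(K_s+S) = 0.389×3.67×9.18/37.78 = 0.3469 d⁻¹.
Then 1/θ_c = μ − k_d = 0.3469 − 0.0791 = 0.2678 d⁻¹, giving θ_c = 3.734 d.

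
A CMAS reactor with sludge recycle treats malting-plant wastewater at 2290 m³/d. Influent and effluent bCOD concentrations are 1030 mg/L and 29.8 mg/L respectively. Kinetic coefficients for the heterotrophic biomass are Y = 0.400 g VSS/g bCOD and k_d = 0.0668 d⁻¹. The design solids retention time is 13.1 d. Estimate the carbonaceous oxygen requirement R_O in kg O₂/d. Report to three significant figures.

Observed yield with endogenous decay: Y_obs = Y / (1 + k_d·θ_c) = 0.400 / (1 + 0.0668 × 13.1) = 0.400 / 1.875 = 0.2133 g VSS/g bCOD.
Q·(S₀ − S) = 2290 × (1030 − 29.8) × 10⁻³ = 2290 kg/d removed.
Net sludge production P_X = 0.2133 × 2290 = 488.6 kg VSS/d.
R_O = Q·ΔS − 1.42 P_X = 2290 − 693.8 = 1597 kg O₂/d.

R_O ≈ 1600 kg O₂/d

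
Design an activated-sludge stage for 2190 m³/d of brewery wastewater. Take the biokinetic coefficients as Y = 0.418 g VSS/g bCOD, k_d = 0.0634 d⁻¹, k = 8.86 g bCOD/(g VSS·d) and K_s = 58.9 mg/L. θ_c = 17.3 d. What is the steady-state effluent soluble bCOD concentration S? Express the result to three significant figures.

Effluent substrate depends only on kinetics and SRT: S = K_s(1 + k_d θ_c) / [θ_c(Yk − k_d) − 1] = 58.9 × (1 + 0.0634 × 17.3) / [17.3 × (0.418 × 8.86 − 0.0634) − 1] = 123.5 / 61.97 = 1.993 mg/L.

S ≈ 1.99 mg/L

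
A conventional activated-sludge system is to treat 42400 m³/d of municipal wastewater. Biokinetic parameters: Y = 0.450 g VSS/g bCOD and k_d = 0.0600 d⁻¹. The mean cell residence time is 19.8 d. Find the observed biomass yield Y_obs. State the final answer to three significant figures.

Observed yield with endogenous decay: Y_obs = Y / (1 + k_d·θ_c) = 0.450 / (1 + 0.0600 × 19.8) = 0.450 / 2.188 = 0.2057 g VSS/g bCOD.

Y_obs ≈ 0.206 g VSS/g bCOD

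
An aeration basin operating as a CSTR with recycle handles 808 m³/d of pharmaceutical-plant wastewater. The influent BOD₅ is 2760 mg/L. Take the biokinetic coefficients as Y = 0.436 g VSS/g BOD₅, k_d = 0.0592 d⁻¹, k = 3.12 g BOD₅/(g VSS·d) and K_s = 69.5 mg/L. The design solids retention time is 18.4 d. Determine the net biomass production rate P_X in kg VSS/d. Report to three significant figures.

For a completely mixed reactor with recycle the Lawrence–McCarty relation gives S = K_s·(1 + k_d·θ_c) / [θ_c·(Y·k − k_d) − 1] = 69.5 × (1 + 0.0592 × 18.4) / [18.4 × (0.436 × 3.12 − 0.0592) − 1] = 145.2 / 22.94 = 6.330 mg/L.
Y_obs = Y / (1 + k_d θ_c) = 0.436 / (1 + 0.0592 × 18.4) = 0.436 / 2.089 = 0.2087.
Q·(S₀ − S) = 808 × (2760 − 6.33) × 10⁻³ = 2225 kg/d removed.
So the net sludge growth is P_X = 0.2087 × 2225 = 464.3 kg VSS/d.

P_X ≈ 464 kg VSS/d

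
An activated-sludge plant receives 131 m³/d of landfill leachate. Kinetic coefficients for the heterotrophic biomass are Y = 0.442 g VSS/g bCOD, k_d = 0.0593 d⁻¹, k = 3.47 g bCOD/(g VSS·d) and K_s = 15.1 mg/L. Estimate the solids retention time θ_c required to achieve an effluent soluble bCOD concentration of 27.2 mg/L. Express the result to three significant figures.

θ_c ≈ 1.08 d

From 1/θ_c = Y·k·S/(K_s + S) − k_d: Y·k·S/(K_s+S) = 0.442 × 3.47 × 27.2 / (15.1 + 27.2) = 0.9862 d⁻¹.
θ_c = 1/(μ − k_d) = 1/(0.9862 − 0.0593) = 1/0.9269 = 1.079 d.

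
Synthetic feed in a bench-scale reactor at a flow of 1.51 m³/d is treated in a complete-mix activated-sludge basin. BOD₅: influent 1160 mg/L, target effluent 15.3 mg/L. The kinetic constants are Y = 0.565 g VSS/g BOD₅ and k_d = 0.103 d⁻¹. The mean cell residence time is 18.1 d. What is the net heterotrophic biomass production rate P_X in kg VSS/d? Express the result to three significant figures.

Correct the yield for decay: Y_obs = Y/(1 + k_d θ_c) = 0.565 / (1 + 0.103 × 18.1) = 0.565 / 2.864 = 0.1973.
Mass of BOD₅ removed per day: Q(S₀ − S) = 1.51 × 1145 g/m³ = 1.728 kg/d.
P_X = Y_obs · Q(S₀ − S) = 0.1973 × 1.728 = 0.3410 kg VSS/d.

P_X ≈ 0.341 kg VSS/d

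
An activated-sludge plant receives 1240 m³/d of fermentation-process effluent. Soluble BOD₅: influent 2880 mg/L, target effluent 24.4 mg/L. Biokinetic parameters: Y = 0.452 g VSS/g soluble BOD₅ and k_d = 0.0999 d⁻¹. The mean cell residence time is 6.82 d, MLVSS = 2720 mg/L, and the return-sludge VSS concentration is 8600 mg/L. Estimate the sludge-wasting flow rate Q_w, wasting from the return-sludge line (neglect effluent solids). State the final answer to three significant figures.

Q_w ≈ 111 m³/d

Steady-state biomass mass balance: V·X·(1 + k_d·θ_c) = Y·Q·(S₀ − S)·θ_c, so V = 0.452 × 1240 × (2880 − 24.4) × 6.82 / [2720 × (1 + 0.0999 × 6.82)] = 1.09×10^7 / 4573 = 2387 m³.
θ_c = V·X/(Q_w·X_r) when wasting from the recycle, so Q_w = V·X/(θ_c·X_r) = 2387 × 2720 / (6.82 × 8600) = 110.7 m³/d.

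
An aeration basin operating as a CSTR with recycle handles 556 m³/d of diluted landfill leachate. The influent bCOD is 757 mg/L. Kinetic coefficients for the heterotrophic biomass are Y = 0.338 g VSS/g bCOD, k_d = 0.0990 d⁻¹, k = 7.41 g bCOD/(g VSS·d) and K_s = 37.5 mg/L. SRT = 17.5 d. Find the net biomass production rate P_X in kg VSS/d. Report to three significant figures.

P_X ≈ 51.9 kg VSS/d

Effluent substrate depends only on kinetics and SRT: S = K_s(1 + k_d θ_c) / [θ_c(Yk − k_d) − 1] = 37.5 × (1 + 0.0990 × 17.5) / [17.5 × (0.338 × 7.41 − 0.0990) − 1] = 102.5 / 41.10 = 2.493 mg/L.
Y_obs = Y / (1 + k_d θ_c) = 0.338 / (1 + 0.0990 × 17.5) = 0.338 / 2.732 = 0.1237.
Substrate removed = Q·(S₀ − S) = 556 m³/d × (757 − 2.49) g/m³ = 4.2×10^5 g/d = 419.5 kg/d.
P_X = Y_obs · Q(S₀ − S) = 0.1237 × 419.5 = 51.89 kg VSS/d.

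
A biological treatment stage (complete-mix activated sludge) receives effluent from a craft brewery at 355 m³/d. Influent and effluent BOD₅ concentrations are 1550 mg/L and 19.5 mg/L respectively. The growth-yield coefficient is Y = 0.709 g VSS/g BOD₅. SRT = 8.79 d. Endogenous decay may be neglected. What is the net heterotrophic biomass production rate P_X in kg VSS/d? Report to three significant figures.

With endogenous decay neglected, the observed yield equals the true yield: Y_obs = Y = 0.709 g VSS/g BOD₅.
Mass of BOD₅ removed per day: Q(S₀ − S) = 355 × 1530 g/m³ = 543.3 kg/d.
Biomass produced: P_X = Y_obs·Q·ΔS = 0.7090 × 543.3 ≈ 385.2 kg VSS/d.

P_X ≈ 385 kg VSS/d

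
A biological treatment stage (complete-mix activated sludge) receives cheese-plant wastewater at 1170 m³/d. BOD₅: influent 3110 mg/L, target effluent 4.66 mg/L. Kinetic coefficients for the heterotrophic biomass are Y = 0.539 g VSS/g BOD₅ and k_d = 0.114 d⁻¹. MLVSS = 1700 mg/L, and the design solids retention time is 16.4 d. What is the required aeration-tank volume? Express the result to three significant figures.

Rearranging the biomass balance for a CMAS with decay, V = Y·Q·ΔS·θ_c / [X·(1+k_d θ_c)] = 0.539 × 1170 × (3110 − 4.66) × 16.4 / [1700 × (1 + 0.114 × 16.4)] = 3.21×10^7 / 4878 = 6584 m³.

V ≈ 6580 m³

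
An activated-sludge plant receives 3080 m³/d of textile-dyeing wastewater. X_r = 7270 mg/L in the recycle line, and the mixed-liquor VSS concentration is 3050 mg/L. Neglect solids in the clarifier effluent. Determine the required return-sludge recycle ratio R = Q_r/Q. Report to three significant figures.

R ≈ 0.723

Solids balance on the clarifier gives (1+R)X = R·X_r, so R = X/(X_r − X) = 3050 / (7270 − 3050) = 0.7227.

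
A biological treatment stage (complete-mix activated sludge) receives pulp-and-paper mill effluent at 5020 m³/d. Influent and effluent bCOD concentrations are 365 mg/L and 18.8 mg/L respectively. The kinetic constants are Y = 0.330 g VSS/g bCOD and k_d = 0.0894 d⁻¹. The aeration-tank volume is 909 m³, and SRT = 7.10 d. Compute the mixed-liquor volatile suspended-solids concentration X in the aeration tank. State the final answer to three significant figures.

X ≈ 2740 mg/L

From V·X·(1 + k_d·θ_c) = Y·Q·(S₀ − S)·θ_c: X = 0.330 × 5020 × (365 − 18.8) × 7.10 / [909 × (1 + 0.0894 × 7.10)] = 2740 mg/L.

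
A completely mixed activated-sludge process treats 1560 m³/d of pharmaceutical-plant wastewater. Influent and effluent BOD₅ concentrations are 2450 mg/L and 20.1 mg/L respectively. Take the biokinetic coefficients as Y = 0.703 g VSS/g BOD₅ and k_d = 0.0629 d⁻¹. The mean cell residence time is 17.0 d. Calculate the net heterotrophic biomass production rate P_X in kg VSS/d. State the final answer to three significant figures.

The observed yield is Y_obs = Y/(1 + k_d·θ_c) = 0.703 / (1 + 0.0629 × 17.0) = 0.703 / 2.069 = 0.3397 g VSS per g BOD₅ removed.
Q·(S₀ − S) = 1560 × (2450 − 20.1) × 10⁻³ = 3791 kg/d removed.
P_X = Y_obs · Q(S₀ − S) = 0.3397 × 3791 = 1288 kg VSS/d.

P_X ≈ 1290 kg VSS/d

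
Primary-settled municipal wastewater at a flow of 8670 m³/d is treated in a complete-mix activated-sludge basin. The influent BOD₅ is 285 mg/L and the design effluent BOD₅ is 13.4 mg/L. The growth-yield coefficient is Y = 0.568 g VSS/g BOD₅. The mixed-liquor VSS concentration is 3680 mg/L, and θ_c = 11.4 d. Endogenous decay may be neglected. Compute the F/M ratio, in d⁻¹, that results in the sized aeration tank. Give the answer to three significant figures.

Biomass mass balance (decay neglected): V·X = Y·Q·(S₀ − S)·θ_c, so V = 0.568 × 8670 × (285 − 13.4) × 11.4 / 3680 = 4143 m³.
F/M = applied load / biomass = Q·S₀/(V·X) = 8670 × 285 / (4143 × 3680) = 0.1621 d⁻¹.

F/M ≈ 0.162 d⁻¹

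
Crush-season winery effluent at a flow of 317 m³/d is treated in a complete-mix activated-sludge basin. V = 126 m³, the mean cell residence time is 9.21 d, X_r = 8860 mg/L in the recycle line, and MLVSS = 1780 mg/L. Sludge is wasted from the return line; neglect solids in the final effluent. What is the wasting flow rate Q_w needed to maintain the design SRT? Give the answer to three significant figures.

Q_w = (V·X)/(θ_c X_r) = 126.0 × 1780 / (9.21 × 8860) = 2.749 m³/d.

Q_w ≈ 2.75 m³/d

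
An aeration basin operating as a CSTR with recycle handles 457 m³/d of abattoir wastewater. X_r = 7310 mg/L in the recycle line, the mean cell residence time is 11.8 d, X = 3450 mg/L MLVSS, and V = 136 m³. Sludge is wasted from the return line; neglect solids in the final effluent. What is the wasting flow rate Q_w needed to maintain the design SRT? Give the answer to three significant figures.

Q_w ≈ 5.44 m³/d

Q_w = (V·X)/(θ_c X_r) = 136.0 × 3450 / (11.8 × 7310) = 5.439 m³/d.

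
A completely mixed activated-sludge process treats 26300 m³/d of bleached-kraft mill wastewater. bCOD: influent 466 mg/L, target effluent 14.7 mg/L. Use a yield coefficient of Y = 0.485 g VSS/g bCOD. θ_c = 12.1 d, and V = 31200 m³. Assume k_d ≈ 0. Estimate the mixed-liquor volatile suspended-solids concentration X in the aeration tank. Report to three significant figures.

X ≈ 2230 mg/L

X = Y·Q·ΔS·θ_c / V = 0.485 × 26300 × (466 − 14.7) × 12.1 / 31200 = 2233 mg/L.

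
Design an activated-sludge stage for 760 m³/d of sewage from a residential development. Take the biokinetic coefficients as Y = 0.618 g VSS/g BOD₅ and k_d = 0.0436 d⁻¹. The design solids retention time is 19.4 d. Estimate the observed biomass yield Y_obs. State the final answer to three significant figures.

Observed yield with endogenous decay: Y_obs = Y / (1 + k_d·θ_c) = 0.618 / (1 + 0.0436 × 19.4) = 0.618 / 1.846 = 0.3348 g VSS/g BOD₅.

Y_obs ≈ 0.335 g VSS/g BOD₅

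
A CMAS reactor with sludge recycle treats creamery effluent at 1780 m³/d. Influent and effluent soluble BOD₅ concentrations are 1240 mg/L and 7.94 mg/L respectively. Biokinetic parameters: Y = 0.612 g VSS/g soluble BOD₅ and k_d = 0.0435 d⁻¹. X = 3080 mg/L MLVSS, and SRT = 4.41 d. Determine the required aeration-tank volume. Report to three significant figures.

V ≈ 1610 m³

From the SRT design equation V = Y Q (S₀−S) θ_c / [X (1 + k_d θ_c)] = 0.612 × 1780 × (1240 − 7.94) × 4.41 / [3080 × (1 + 0.0435 × 4.41)] = 5.92×10^6 / 3671 = 1612 m³.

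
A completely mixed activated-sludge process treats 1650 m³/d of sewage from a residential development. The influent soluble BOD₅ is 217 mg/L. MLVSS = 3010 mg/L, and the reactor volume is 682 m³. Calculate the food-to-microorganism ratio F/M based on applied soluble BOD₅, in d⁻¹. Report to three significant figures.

F/M = Q·S₀ / (V·X) = 1650 × 217 / (682.0 × 3010) = 0.1744 g soluble BOD₅·(g VSS·d)⁻¹.

F/M ≈ 0.174 d⁻¹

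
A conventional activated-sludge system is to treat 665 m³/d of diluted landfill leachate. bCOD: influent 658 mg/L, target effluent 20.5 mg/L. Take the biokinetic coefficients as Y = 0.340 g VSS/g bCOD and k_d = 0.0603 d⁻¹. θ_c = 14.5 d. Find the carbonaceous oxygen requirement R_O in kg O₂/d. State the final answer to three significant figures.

R_O ≈ 315 kg O₂/d

Y_obs = Y / (1 + k_d θ_c) = 0.340 / (1 + 0.0603 × 14.5) = 0.340 / 1.874 = 0.1814.
Q·(S₀ − S) = 665 × (658 − 20.5) × 10⁻³ = 423.9 kg/d removed.
Net sludge production P_X = 0.1814 × 423.9 = 76.90 kg VSS/d.
R_O = Q·(S₀ − S) − 1.42·P_X = 423.9 − 1.42 × 76.90 = 314.7 kg O₂/d.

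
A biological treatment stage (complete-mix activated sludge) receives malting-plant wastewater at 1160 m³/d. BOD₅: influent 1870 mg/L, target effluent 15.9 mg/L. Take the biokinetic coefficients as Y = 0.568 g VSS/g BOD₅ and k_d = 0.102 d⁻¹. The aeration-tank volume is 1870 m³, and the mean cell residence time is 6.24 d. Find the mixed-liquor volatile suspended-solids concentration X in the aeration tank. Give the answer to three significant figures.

X ≈ 2490 mg/L

From V·X·(1 + k_d·θ_c) = Y·Q·(S₀ − S)·θ_c: X = 0.568 × 1160 × (1870 − 15.9) × 6.24 / [1870 × (1 + 0.102 × 6.24)] = 2491 mg/L.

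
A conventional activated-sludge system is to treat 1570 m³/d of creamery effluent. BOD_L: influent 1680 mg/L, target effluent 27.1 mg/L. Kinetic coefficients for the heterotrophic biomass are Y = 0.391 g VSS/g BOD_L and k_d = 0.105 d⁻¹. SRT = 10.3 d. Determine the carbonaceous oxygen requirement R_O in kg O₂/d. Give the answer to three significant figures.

R_O ≈ 1900 kg O₂/d

Y_obs = Y / (1 + k_d θ_c) = 0.391 / (1 + 0.105 × 10.3) = 0.391 / 2.082 = 0.1878.
ΔS = 1680 − 27.1 = 1653 mg/L, so the substrate removal rate is 1570 × 1653/1000 = 2595 kg BOD_L/d.
Net sludge production P_X = 0.1878 × 2595 = 487.5 kg VSS/d.
R_O = Q·ΔS − 1.42 P_X = 2595 − 692.2 = 1903 kg O₂/d.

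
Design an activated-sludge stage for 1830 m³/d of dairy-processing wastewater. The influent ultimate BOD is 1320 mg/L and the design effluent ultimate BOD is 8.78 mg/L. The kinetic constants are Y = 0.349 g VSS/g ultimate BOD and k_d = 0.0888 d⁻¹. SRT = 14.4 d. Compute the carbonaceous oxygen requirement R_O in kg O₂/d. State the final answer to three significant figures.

R_O ≈ 1880 kg O₂/d

The observed yield is Y_obs = Y/(1 + k_d·θ_c) = 0.349 / (1 + 0.0888 × 14.4) = 0.349 / 2.279 = 0.1532 g VSS per g ultimate BOD removed.
Substrate removed = Q·(S₀ − S) = 1830 m³/d × (1320 − 8.78) g/m³ = 2.4×10^6 g/d = 2400 kg/d.
Biomass synthesised: P_X = Y_obs × 2400 = 367.5 kg VSS/d.
R_O = Q·(S₀ − S) − 1.42·P_X = 2400 − 1.42 × 367.5 = 1878 kg O₂/d.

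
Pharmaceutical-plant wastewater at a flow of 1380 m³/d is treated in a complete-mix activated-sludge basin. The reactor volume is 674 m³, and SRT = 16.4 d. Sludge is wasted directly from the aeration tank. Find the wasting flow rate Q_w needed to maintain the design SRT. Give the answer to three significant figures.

For wasting at MLVSS concentration, Q_w = V/θ_c = 674.0/16.4 = 41.10 m³/d.

Q_w ≈ 41.1 m³/d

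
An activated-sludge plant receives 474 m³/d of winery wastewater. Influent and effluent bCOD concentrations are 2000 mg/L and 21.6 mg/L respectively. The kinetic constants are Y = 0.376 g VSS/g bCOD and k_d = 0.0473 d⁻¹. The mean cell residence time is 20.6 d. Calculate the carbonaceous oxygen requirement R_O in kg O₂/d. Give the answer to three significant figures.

R_O ≈ 684 kg O₂/d

Correct the yield for decay: Y_obs = Y/(1 + k_d θ_c) = 0.376 / (1 + 0.0473 × 20.6) = 0.376 / 1.974 = 0.1904.
Mass of bCOD removed per day: Q(S₀ − S) = 474 × 1978 g/m³ = 937.8 kg/d.
P_X = Y_obs·Q·(S₀ − S) = 0.1904 × 937.8 = 178.6 kg VSS/d.
Carbonaceous O₂ demand = substrate oxidised − cell-mass equivalent = 937.8 − 1.42 × 178.6 = 684.2 kg O₂/d.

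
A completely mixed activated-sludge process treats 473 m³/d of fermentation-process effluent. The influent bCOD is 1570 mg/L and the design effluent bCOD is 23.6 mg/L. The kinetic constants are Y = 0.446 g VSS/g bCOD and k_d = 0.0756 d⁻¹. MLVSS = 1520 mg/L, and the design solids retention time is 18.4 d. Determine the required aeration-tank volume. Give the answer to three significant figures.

Rearranging the biomass balance for a CMAS with decay, V = Y·Q·ΔS·θ_c / [X·(1+k_d θ_c)] = 0.446 × 473 × (1570 − 23.6) × 18.4 / [1520 × (1 + 0.0756 × 18.4)] = 6×10^6 / 3634 = 1652 m³.

V ≈ 1650 m³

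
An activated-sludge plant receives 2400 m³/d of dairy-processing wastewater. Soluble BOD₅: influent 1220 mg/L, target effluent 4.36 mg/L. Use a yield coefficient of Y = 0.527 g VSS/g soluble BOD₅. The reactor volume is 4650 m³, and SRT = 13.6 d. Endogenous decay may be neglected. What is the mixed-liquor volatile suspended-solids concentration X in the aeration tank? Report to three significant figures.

X ≈ 4500 mg/L

X = Y·Q·ΔS·θ_c / V = 0.527 × 2400 × (1220 − 4.36) × 13.6 / 4650 = 4497 mg/L.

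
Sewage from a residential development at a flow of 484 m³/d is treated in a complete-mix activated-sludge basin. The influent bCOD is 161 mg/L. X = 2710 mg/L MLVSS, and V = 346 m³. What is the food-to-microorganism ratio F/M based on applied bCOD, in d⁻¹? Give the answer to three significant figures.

F/M ≈ 0.0831 d⁻¹

F/M = applied load / biomass = Q·S₀/(V·X) = 484 × 161 / (346.0 × 2710) = 0.08310 d⁻¹.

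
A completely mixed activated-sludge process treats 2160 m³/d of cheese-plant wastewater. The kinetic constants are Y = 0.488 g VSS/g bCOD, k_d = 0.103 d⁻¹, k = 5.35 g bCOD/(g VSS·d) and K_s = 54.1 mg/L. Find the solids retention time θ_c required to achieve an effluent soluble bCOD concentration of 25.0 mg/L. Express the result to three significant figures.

At the target effluent, Y k S/(K_s+S) = 0.488×5.35×25.0/79.10 = 0.8252 d⁻¹.
θ_c = 1/(μ − k_d) = 1/(0.8252 − 0.103) = 1/0.7222 = 1.385 d.

θ_c ≈ 1.38 d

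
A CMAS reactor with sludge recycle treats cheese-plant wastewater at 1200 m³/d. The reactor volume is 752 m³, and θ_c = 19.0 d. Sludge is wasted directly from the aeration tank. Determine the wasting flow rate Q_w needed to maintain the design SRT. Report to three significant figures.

For wasting at MLVSS concentration, Q_w = V/θ_c = 752.0/19.0 = 39.58 m³/d.

Q_w ≈ 39.6 m³/d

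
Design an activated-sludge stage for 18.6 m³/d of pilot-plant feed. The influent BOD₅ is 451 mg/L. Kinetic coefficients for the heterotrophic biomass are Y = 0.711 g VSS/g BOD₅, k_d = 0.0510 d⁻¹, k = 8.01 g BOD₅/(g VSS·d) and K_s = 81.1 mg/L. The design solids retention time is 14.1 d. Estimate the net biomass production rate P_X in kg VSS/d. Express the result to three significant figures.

Effluent substrate depends only on kinetics and SRT: S = K_s(1 + k_d θ_c) / [θ_c(Yk − k_d) − 1] = 81.1 × (1 + 0.0510 × 14.1) / [14.1 × (0.711 × 8.01 − 0.0510) − 1] = 139.4 / 78.58 = 1.774 mg/L.
Y_obs = Y / (1 + k_d θ_c) = 0.711 / (1 + 0.0510 × 14.1) = 0.711 / 1.719 = 0.4136.
Substrate removed = Q·(S₀ − S) = 18.6 m³/d × (451 − 1.77) g/m³ = 8.36×10^3 g/d = 8.356 kg/d.
Net biomass production P_X = Y_obs × Q·(S₀ − S) = 0.4136 × 8.356 = 3.456 kg VSS/d.

P_X ≈ 3.46 kg VSS/d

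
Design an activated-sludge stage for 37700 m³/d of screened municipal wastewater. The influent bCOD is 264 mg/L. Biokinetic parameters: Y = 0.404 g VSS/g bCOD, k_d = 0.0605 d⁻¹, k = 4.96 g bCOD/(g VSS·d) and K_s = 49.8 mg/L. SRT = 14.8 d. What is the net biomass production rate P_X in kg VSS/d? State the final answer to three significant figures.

P_X ≈ 2090 kg VSS/d

From the Monod/SRT balance for a CMAS, S = K_s·(1+k_d θ_c)/[θ_c·(Y k − k_d) − 1] = 49.8 × (1 + 0.0605 × 14.8) / [14.8 × (0.404 × 4.96 − 0.0605) − 1] = 94.39 / 27.76 = 3.400 mg/L.
Y_obs = Y / (1 + k_d θ_c) = 0.404 / (1 + 0.0605 × 14.8) = 0.404 / 1.895 = 0.2131.
Q·(S₀ − S) = 37700 × (264 − 3.40) × 10⁻³ = 9825 kg/d removed.
Net biomass production P_X = Y_obs × Q·(S₀ − S) = 0.2131 × 9825 = 2094 kg VSS/d.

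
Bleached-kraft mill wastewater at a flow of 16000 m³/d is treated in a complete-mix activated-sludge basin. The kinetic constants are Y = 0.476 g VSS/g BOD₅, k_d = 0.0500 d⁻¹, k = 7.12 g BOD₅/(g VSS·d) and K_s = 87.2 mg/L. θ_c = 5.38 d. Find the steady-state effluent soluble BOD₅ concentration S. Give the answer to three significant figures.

From the Monod/SRT balance for a CMAS, S = K_s·(1+k_d θ_c)/[θ_c·(Y k − k_d) − 1] = 87.2 × (1 + 0.0500 × 5.38) / [5.38 × (0.476 × 7.12 − 0.0500) − 1] = 110.7 / 16.96 = 6.523 mg/L.

S ≈ 6.52 mg/L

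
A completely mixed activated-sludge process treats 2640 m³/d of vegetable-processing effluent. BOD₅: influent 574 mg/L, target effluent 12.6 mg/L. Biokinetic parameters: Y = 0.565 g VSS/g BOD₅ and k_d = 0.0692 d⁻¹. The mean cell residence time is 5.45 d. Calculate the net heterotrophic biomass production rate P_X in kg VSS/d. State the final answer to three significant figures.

P_X ≈ 608 kg VSS/d

Y_obs = Y / (1 + k_d θ_c) = 0.565 / (1 + 0.0692 × 5.45) = 0.565 / 1.377 = 0.4103.
ΔS = 574 − 12.6 = 561.4 mg/L, so the substrate removal rate is 2640 × 561.4/1000 = 1482 kg BOD₅/d.
Biomass produced: P_X = Y_obs·Q·ΔS = 0.4103 × 1482 ≈ 608.1 kg VSS/d.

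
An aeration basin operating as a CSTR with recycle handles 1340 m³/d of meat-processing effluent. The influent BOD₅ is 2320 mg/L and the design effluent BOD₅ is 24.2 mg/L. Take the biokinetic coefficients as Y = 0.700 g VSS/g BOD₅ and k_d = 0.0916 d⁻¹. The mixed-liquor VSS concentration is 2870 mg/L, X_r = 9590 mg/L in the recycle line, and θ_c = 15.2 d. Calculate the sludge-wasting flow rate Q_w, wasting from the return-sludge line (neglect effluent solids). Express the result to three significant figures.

Q_w ≈ 93.9 m³/d

Rearranging the biomass balance for a CMAS with decay, V = Y·Q·ΔS·θ_c / [X·(1+k_d θ_c)] = 0.700 × 1340 × (2320 − 24.2) × 15.2 / [2870 × (1 + 0.0916 × 15.2)] = 3.27×10^7 / 6866 = 4767 m³.
Wasting from the return line (neglecting effluent solids): Q_w = V·X / (θ_c·X_r) = 4767 × 2870 / (15.2 × 9590) = 93.86 m³/d.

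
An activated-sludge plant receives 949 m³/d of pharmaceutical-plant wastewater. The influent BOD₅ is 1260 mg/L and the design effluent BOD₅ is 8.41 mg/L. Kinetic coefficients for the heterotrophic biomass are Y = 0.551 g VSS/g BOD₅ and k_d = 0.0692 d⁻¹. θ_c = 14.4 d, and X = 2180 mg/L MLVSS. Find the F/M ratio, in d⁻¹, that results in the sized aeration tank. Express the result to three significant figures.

F/M ≈ 0.253 d⁻¹

Rearranging the biomass balance for a CMAS with decay, V = Y·Q·ΔS·θ_c / [X·(1+k_d θ_c)] = 0.551 × 949 × (1260 − 8.41) × 14.4 / [2180 × (1 + 0.0692 × 14.4)] = 9.42×10^6 / 4352 = 2165 m³.
F/M = applied load / biomass = Q·S₀/(V·X) = 949 × 1260 / (2165 × 2180) = 0.2533 d⁻¹.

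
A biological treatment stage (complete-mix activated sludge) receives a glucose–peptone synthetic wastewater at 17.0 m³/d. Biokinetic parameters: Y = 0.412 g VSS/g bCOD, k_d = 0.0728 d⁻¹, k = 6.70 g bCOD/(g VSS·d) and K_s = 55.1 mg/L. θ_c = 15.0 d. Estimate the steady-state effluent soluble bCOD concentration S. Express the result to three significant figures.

S ≈ 2.93 mg/L

From the Monod/SRT balance for a CMAS, S = K_s·(1+k_d θ_c)/[θ_c·(Y k − k_d) − 1] = 55.1 × (1 + 0.0728 × 15.0) / [15.0 × (0.412 × 6.70 − 0.0728) − 1] = 115.3 / 39.31 = 2.932 mg/L.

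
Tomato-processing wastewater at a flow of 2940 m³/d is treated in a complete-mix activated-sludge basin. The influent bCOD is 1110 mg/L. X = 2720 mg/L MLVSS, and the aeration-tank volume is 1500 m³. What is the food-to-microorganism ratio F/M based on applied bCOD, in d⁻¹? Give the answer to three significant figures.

F/M = Q·S₀ / (V·X) = 2940 × 1110 / (1500 × 2720) = 0.7999 g bCOD·(g VSS·d)⁻¹.

F/M ≈ 0.800 d⁻¹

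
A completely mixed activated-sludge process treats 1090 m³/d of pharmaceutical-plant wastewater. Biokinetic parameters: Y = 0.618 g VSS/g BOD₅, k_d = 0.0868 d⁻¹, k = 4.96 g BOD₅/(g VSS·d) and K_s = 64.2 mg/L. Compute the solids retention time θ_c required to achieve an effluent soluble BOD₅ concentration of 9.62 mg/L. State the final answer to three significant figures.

At the target effluent, Y k S/(K_s+S) = 0.618×4.96×9.62/73.82 = 0.3995 d⁻¹.
θ_c = 1/(μ − k_d) = 1/(0.3995 − 0.0868) = 1/0.3127 = 3.198 d.

θ_c ≈ 3.20 d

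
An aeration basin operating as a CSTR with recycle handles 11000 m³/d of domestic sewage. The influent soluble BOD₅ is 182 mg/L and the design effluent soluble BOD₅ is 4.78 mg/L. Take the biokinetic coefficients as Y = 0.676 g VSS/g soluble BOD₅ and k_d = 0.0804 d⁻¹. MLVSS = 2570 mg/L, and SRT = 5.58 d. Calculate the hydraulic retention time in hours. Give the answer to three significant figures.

From the SRT design equation V = Y Q (S₀−S) θ_c / [X (1 + k_d θ_c)] = 0.676 × 11000 × (182 − 4.78) × 5.58 / [2570 × (1 + 0.0804 × 5.58)] = 7.35×10^6 / 3723 = 1975 m³.
τ = V/Q = 1975/11000 = 0.1796 d, or 4.309 h.

τ ≈ 4.31 h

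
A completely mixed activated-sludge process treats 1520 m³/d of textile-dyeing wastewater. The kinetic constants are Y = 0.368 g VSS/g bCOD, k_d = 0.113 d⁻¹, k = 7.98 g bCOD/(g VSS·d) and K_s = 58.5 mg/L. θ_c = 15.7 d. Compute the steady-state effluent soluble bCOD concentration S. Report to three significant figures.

S ≈ 3.75 mg/L

For a completely mixed reactor with recycle the Lawrence–McCarty relation gives S = K_s·(1 + k_d·θ_c) / [θ_c·(Y·k − k_d) − 1] = 58.5 × (1 + 0.113 × 15.7) / [15.7 × (0.368 × 7.98 − 0.113) − 1] = 162.3 / 43.33 = 3.745 mg/L.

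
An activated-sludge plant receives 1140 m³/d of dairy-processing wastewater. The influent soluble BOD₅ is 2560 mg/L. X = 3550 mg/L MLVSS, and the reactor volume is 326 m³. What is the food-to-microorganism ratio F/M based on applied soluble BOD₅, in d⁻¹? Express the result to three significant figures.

F/M ≈ 2.52 d⁻¹

F/M = applied load / biomass = Q·S₀/(V·X) = 1140 × 2560 / (326.0 × 3550) = 2.522 d⁻¹.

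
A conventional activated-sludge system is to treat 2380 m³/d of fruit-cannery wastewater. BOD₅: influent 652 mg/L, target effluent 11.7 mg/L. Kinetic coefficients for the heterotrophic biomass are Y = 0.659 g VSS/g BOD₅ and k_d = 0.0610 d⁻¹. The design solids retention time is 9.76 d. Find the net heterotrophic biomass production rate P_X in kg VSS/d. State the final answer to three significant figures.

Correct the yield for decay: Y_obs = Y/(1 + k_d θ_c) = 0.659 / (1 + 0.0610 × 9.76) = 0.659 / 1.595 = 0.4131.
Mass of BOD₅ removed per day: Q(S₀ − S) = 2380 × 640.3 g/m³ = 1524 kg/d.
Net biomass production P_X = Y_obs × Q·(S₀ − S) = 0.4131 × 1524 = 629.5 kg VSS/d.

P_X ≈ 629 kg VSS/d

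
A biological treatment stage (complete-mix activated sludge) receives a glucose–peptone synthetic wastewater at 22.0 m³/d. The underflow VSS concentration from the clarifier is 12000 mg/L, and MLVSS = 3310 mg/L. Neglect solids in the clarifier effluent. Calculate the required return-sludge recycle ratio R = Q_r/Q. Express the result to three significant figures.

Solids balance on the clarifier gives (1+R)X = R·X_r, so R = X/(X_r − X) = 3310 / (12000 − 3310) = 0.3809.

R ≈ 0.381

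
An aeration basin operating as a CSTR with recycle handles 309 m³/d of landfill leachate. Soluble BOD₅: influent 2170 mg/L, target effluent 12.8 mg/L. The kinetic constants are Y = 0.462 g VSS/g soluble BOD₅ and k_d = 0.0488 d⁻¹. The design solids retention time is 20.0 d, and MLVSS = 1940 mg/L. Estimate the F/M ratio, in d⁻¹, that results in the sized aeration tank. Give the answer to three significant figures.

F/M ≈ 0.215 d⁻¹

From the SRT design equation V = Y Q (S₀−S) θ_c / [X (1 + k_d θ_c)] = 0.462 × 309 × (2170 − 12.8) × 20.0 / [1940 × (1 + 0.0488 × 20.0)] = 6.16×10^6 / 3833 = 1607 m³.
F/M = Q·S₀ / (V·X) = 309 × 2170 / (1607 × 1940) = 0.2151 g soluble BOD₅·(g VSS·d)⁻¹.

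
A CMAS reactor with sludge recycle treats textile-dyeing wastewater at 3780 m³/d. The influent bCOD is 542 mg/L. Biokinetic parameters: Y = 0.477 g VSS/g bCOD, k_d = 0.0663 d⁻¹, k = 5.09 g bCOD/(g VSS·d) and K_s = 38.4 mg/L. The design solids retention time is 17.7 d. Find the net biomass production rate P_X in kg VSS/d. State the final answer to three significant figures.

From the Monod/SRT balance for a CMAS, S = K_s·(1+k_d θ_c)/[θ_c·(Y k − k_d) − 1] = 38.4 × (1 + 0.0663 × 17.7) / [17.7 × (0.477 × 5.09 − 0.0663) − 1] = 83.46 / 40.80 = 2.046 mg/L.
Correct the yield for decay: Y_obs = Y/(1 + k_d θ_c) = 0.477 / (1 + 0.0663 × 17.7) = 0.477 / 2.174 = 0.2195.
Substrate removed = Q·(S₀ − S) = 3780 m³/d × (542 − 2.05) g/m³ = 2.04×10^6 g/d = 2041 kg/d.
So the net sludge growth is P_X = 0.2195 × 2041 = 447.9 kg VSS/d.

P_X ≈ 448 kg VSS/d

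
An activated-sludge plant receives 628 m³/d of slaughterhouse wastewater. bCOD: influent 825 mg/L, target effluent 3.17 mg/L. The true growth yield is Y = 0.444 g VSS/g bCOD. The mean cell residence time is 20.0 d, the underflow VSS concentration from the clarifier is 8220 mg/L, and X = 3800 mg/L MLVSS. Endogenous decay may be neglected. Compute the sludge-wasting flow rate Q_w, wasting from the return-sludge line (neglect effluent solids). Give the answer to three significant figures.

Biomass mass balance (decay neglected): V·X = Y·Q·(S₀ − S)·θ_c, so V = 0.444 × 628 × (825 − 3.17) × 20.0 / 3800 = 1206 m³.
θ_c = V·X/(Q_w·X_r) when wasting from the recycle, so Q_w = V·X/(θ_c·X_r) = 1206 × 3800 / (20.0 × 8220) = 27.88 m³/d.

Q_w ≈ 27.9 m³/d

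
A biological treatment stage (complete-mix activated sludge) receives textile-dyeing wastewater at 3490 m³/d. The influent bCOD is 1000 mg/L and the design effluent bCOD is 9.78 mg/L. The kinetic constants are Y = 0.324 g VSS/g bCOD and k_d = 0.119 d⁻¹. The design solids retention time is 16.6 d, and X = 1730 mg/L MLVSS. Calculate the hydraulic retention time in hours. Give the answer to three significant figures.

Rearranging the biomass balance for a CMAS with decay, V = Y·Q·ΔS·θ_c / [X·(1+k_d θ_c)] = 0.324 × 3490 × (1000 − 9.78) × 16.6 / [1730 × (1 + 0.119 × 16.6)] = 1.86×10^7 / 5147 = 3611 m³.
τ = V/Q = 3611/3490 = 1.035 d, or 24.83 h.

τ ≈ 24.8 h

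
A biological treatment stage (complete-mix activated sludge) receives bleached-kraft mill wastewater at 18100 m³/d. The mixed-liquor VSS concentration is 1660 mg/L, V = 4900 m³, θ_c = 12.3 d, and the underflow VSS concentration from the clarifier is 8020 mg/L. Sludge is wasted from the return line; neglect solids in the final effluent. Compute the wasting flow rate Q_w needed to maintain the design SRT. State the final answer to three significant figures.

Q_w ≈ 82.5 m³/d

Wasting from the return line (neglecting effluent solids): Q_w = V·X / (θ_c·X_r) = 4900 × 1660 / (12.3 × 8020) = 82.46 m³/d.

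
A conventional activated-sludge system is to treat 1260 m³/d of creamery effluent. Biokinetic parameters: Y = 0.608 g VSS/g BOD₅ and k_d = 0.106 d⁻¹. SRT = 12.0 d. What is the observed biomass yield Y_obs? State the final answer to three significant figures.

Y_obs = Y / (1 + k_d θ_c) = 0.608 / (1 + 0.106 × 12.0) = 0.608 / 2.272 = 0.2676.

Y_obs ≈ 0.268 g VSS/g BOD₅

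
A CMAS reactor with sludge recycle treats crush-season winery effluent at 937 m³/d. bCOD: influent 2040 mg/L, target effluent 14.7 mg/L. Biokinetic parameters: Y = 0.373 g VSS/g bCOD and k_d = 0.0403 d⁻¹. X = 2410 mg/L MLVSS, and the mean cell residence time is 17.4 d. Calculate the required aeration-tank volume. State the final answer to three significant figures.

Rearranging the biomass balance for a CMAS with decay, V = Y·Q·ΔS·θ_c / [X·(1+k_d θ_c)] = 0.373 × 937 × (2040 − 14.7) × 17.4 / [2410 × (1 + 0.0403 × 17.4)] = 1.23×10^7 / 4100 = 3004 m³.

V ≈ 3000 m³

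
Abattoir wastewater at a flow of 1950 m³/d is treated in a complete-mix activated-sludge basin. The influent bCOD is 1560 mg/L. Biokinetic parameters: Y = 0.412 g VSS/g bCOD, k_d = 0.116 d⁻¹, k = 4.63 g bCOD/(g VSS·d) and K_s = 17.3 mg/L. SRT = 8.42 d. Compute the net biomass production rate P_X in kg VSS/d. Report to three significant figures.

P_X ≈ 633 kg VSS/d

For a completely mixed reactor with recycle the Lawrence–McCarty relation gives S = K_s·(1 + k_d·θ_c) / [θ_c·(Y·k − k_d) − 1] = 17.3 × (1 + 0.116 × 8.42) / [8.42 × (0.412 × 4.63 − 0.116) − 1] = 34.20 / 14.08 = 2.428 mg/L.
Y_obs = Y / (1 + k_d θ_c) = 0.412 / (1 + 0.116 × 8.42) = 0.412 / 1.977 = 0.2084.
Q·(S₀ − S) = 1950 × (1560 − 2.43) × 10⁻³ = 3037 kg/d removed.
So the net sludge growth is P_X = 0.2084 × 3037 = 633.0 kg VSS/d.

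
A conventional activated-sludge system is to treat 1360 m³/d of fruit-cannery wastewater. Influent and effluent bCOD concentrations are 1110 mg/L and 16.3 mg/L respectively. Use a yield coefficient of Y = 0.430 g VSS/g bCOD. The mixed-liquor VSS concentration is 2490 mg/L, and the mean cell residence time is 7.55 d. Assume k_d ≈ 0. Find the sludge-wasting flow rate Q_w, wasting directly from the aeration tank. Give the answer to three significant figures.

V·X = Y·Q·ΔS·θ_c gives V = 0.430 × 1360 × (1110 − 16.3) × 7.55 / 2490 = 1939 m³.
Wasting from the aeration tank: Q_w = V / θ_c = 1939 / 7.55 = 256.9 m³/d.

Q_w ≈ 257 m³/d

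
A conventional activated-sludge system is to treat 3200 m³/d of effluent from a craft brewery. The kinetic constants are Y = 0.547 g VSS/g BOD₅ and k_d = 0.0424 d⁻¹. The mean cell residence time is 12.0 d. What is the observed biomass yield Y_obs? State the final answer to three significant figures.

Observed yield with endogenous decay: Y_obs = Y / (1 + k_d·θ_c) = 0.547 / (1 + 0.0424 × 12.0) = 0.547 / 1.509 = 0.3625 g VSS/g BOD₅.

Y_obs ≈ 0.363 g VSS/g BOD₅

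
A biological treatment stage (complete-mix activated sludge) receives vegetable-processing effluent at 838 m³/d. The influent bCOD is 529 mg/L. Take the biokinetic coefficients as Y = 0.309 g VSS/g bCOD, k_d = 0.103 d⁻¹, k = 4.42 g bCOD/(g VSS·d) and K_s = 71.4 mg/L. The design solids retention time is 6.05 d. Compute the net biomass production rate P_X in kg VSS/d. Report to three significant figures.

P_X ≈ 81.6 kg VSS/d

From the Monod/SRT balance for a CMAS, S = K_s·(1+k_d θ_c)/[θ_c·(Y k − k_d) − 1] = 71.4 × (1 + 0.103 × 6.05) / [6.05 × (0.309 × 4.42 − 0.103) − 1] = 115.9 / 6.640 = 17.45 mg/L.
Correct the yield for decay: Y_obs = Y/(1 + k_d θ_c) = 0.309 / (1 + 0.103 × 6.05) = 0.309 / 1.623 = 0.1904.
ΔS = 529 − 17.5 = 511.5 mg/L, so the substrate removal rate is 838 × 511.5/1000 = 428.6 kg bCOD/d.
Net biomass production P_X = Y_obs × Q·(S₀ − S) = 0.1904 × 428.6 = 81.60 kg VSS/d.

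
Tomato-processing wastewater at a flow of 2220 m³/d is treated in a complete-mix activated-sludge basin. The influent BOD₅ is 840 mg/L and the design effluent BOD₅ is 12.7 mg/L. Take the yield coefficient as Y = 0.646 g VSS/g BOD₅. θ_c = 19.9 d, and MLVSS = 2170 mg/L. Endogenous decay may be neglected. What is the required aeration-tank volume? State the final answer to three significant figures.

V ≈ 10900 m³

V·X = Y·Q·ΔS·θ_c gives V = 0.646 × 2220 × (840 − 12.7) × 19.9 / 2170 = 10880 m³.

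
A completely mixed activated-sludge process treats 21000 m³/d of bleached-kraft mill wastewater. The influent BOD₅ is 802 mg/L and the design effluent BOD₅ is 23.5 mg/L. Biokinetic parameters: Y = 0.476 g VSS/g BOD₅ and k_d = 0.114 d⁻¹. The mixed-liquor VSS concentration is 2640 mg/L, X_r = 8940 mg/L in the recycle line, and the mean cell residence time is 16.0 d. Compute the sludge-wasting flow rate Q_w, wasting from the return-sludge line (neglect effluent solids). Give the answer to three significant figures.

Q_w ≈ 308 m³/d

Steady-state biomass mass balance: V·X·(1 + k_d·θ_c) = Y·Q·(S₀ − S)·θ_c, so V = 0.476 × 21000 × (802 − 23.5) × 16.0 / [2640 × (1 + 0.114 × 16.0)] = 1.25×10^8 / 7455 = 16701 m³.
θ_c = V·X/(Q_w·X_r) when wasting from the recycle, so Q_w = V·X/(θ_c·X_r) = 16701 × 2640 / (16.0 × 8940) = 308.2 m³/d.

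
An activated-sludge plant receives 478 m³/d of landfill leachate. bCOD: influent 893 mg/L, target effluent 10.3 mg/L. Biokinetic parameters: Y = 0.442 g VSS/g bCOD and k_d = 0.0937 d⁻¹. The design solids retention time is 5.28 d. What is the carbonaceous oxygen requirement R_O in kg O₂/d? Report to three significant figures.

R_O ≈ 245 kg O₂/d

Y_obs = Y / (1 + k_d θ_c) = 0.442 / (1 + 0.0937 × 5.28) = 0.442 / 1.495 = 0.2957.
Substrate removed = Q·(S₀ − S) = 478 m³/d × (893 − 10.3) g/m³ = 4.22×10^5 g/d = 421.9 kg/d.
P_X = Y_obs·Q·(S₀ − S) = 0.2957 × 421.9 = 124.8 kg VSS/d.
R_O = Q·ΔS − 1.42 P_X = 421.9 − 177.2 = 244.8 kg O₂/d.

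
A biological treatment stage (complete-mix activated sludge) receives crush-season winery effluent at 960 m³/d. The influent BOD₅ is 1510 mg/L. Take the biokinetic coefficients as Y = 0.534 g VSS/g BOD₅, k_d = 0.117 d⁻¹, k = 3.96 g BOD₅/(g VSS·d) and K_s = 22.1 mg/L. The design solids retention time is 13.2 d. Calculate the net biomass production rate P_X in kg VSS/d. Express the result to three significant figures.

P_X ≈ 304 kg VSS/d

From the Monod/SRT balance for a CMAS, S = K_s·(1+k_d θ_c)/[θ_c·(Y k − k_d) − 1] = 22.1 × (1 + 0.117 × 13.2) / [13.2 × (0.534 × 3.96 − 0.117) − 1] = 56.23 / 25.37 = 2.217 mg/L.
The observed yield is Y_obs = Y/(1 + k_d·θ_c) = 0.534 / (1 + 0.117 × 13.2) = 0.534 / 2.544 = 0.2099 g VSS per g BOD₅ removed.
Q·(S₀ − S) = 960 × (1510 − 2.22) × 10⁻³ = 1447 kg/d removed.
Net biomass production P_X = Y_obs × Q·(S₀ − S) = 0.2099 × 1447 = 303.8 kg VSS/d.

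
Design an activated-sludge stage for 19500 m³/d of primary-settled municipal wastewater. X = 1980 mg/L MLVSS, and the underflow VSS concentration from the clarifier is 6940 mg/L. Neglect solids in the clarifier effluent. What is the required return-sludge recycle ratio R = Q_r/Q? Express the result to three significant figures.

R = Q_r/Q = X/(X_r − X) = 1980 / (6940 − 1980) = 0.3992.

R ≈ 0.399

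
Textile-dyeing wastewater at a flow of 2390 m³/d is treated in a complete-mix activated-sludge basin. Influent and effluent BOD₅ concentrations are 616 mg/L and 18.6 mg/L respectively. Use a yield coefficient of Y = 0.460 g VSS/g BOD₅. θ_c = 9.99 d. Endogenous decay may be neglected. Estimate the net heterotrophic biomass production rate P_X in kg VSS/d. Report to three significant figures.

P_X ≈ 657 kg VSS/d

Since k_d ≈ 0, Y_obs = Y = 0.460 g VSS/g BOD₅.
Mass of BOD₅ removed per day: Q(S₀ − S) = 2390 × 597.4 g/m³ = 1428 kg/d.
Net biomass production P_X = Y_obs × Q·(S₀ − S) = 0.4600 × 1428 = 656.8 kg VSS/d.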